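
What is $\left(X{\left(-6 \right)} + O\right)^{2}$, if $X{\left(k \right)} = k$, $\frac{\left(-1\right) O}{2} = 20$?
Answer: $2116$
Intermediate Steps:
$O = -40$ ($O = \left(-2\right) 20 = -40$)
$\left(X{\left(-6 \right)} + O\right)^{2} = \left(-6 - 40\right)^{2} = \left(-46\right)^{2} = 2116$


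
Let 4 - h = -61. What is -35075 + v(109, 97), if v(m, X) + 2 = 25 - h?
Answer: -35117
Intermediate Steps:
h = 65 (h = 4 - 1*(-61) = 4 + 61 = 65)
v(m, X) = -42 (v(m, X) = -2 + (25 - 1*65) = -2 + (25 - 65) = -2 - 40 = -42)
-35075 + v(109, 97) = -35075 - 42 = -35117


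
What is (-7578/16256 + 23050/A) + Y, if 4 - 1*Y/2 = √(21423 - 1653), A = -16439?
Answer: 819291765/133616192 - 2*√19770 ≈ -275.08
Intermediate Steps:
Y = 8 - 2*√19770 (Y = 8 - 2*√(21423 - 1653) = 8 - 2*√19770 ≈ -273.21)
(-7578/16256 + 23050/A) + Y = (-7578/16256 + 23050/(-16439)) + (8 - 2*√19770) = (-7578*1/16256 + 23050*(-1/16439)) + (8 - 2*√19770) = (-3789/8128 - 23050/16439) + (8 - 2*√19770) = -249637771/133616192 + (8 - 2*√19770) = 819291765/133616192 - 2*√19770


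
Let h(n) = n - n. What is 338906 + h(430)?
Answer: 338906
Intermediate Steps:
h(n) = 0
338906 + h(430) = 338906 + 0 = 338906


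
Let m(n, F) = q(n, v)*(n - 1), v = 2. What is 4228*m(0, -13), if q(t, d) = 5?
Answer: -21140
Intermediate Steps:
m(n, F) = -5 + 5*n (m(n, F) = 5*(n - 1) = 5*(-1 + n) = -5 + 5*n)
4228*m(0, -13) = 4228*(-5 + 5*0) = 4228*(-5 + 0) = 4228*(-5) = -21140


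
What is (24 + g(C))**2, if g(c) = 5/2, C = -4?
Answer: 2809/4 ≈ 702.25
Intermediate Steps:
g(c) = 5/2 (g(c) = 5*(1/2) = 5/2)
(24 + g(C))**2 = (24 + 5/2)**2 = (53/2)**2 = 2809/4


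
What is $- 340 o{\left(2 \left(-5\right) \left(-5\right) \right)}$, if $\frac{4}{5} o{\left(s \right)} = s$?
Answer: $-21250$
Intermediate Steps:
$o{\left(s \right)} = \frac{5 s}{4}$
$- 340 o{\left(2 \left(-5\right) \left(-5\right) \right)} = - 340 \frac{5 \cdot 2 \left(-5\right) \left(-5\right)}{4} = - 340 \frac{5 \left(\left(-10\right) \left(-5\right)\right)}{4} = - 340 \cdot \frac{5}{4} \cdot 50 = \left(-340\right) \frac{125}{2} = -21250$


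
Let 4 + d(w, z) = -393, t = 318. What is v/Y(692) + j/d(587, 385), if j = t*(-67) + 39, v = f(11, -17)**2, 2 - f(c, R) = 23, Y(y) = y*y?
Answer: 10184175765/190109008 ≈ 53.570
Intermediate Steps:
Y(y) = y**2
f(c, R) = -21 (f(c, R) = 2 - 1*23 = 2 - 23 = -21)
d(w, z) = -397 (d(w, z) = -4 - 393 = -397)
v = 441 (v = (-21)**2 = 441)
j = -21267 (j = 318*(-67) + 39 = -21306 + 39 = -21267)
v/Y(692) + j/d(587, 385) = 441/(692**2) - 21267/(-397) = 441/478864 - 21267*(-1/397) = 441*(1/478864) + 21267/397 = 441/478864 + 21267/397 = 10184175765/190109008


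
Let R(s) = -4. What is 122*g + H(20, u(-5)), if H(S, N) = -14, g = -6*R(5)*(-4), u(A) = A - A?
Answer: -11726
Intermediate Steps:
u(A) = 0
g = -96 (g = -6*(-4)*(-4) = 24*(-4) = -96)
122*g + H(20, u(-5)) = 122*(-96) - 14 = -11712 - 14 = -11726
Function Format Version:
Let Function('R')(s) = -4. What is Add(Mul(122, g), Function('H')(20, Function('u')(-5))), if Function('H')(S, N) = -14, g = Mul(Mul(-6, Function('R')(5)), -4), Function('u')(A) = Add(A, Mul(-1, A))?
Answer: -11726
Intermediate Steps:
Function('u')(A) = 0
g = -96 (g = Mul(Mul(-6, -4), -4) = Mul(24, -4) = -96)
Add(Mul(122, g), Function('H')(20, Function('u')(-5))) = Add(Mul(122, -96), -14) = Add(-11712, -14) = -11726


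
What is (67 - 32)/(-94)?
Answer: -35/94 ≈ -0.37234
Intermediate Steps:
(67 - 32)/(-94) = -1/94*35 = -35/94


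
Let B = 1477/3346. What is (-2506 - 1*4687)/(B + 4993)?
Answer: -3438254/2386865 ≈ -1.4405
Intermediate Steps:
B = 211/478 (B = 1477*(1/3346) = 211/478 ≈ 0.44142)
(-2506 - 1*4687)/(B + 4993) = (-2506 - 1*4687)/(211/478 + 4993) = (-2506 - 4687)/(2386865/478) = -7193*478/2386865 = -3438254/2386865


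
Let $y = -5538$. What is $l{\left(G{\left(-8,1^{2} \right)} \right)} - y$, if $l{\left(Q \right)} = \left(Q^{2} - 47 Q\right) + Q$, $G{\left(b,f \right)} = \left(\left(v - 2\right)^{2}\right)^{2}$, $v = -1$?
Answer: $8373$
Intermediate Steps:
$G{\left(b,f \right)} = 81$ ($G{\left(b,f \right)} = \left(\left(-1 - 2\right)^{2}\right)^{2} = \left(\left(-3\right)^{2}\right)^{2} = 9^{2} = 81$)
$l{\left(Q \right)} = Q^{2} - 46 Q$
$l{\left(G{\left(-8,1^{2} \right)} \right)} - y = 81 \left(-46 + 81\right) - -5538 = 81 \cdot 35 + 5538 = 2835 + 5538 = 8373$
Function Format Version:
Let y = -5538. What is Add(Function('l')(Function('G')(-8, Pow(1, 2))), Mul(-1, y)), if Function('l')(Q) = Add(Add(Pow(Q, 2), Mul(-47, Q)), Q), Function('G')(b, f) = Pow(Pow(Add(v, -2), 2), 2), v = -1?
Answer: 8373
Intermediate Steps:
Function('G')(b, f) = 81 (Function('G')(b, f) = Pow(Pow(Add(-1, -2), 2), 2) = Pow(Pow(-3, 2), 2) = Pow(9, 2) = 81)
Function('l')(Q) = Add(Pow(Q, 2), Mul(-46, Q))
Add(Function('l')(Function('G')(-8, Pow(1, 2))), Mul(-1, y)) = Add(Mul(81, Add(-46, 81)), Mul(-1, -5538)) = Add(Mul(81, 35), 5538) = Add(2835, 5538) = 8373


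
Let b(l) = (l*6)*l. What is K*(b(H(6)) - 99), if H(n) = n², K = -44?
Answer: -337788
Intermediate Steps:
b(l) = 6*l² (b(l) = (6*l)*l = 6*l²)
K*(b(H(6)) - 99) = -44*(6*(6²)² - 99) = -44*(6*36² - 99) = -44*(6*1296 - 99) = -44*(7776 - 99) = -44*7677 = -337788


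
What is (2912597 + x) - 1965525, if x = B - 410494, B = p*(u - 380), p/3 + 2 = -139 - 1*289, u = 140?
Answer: 846178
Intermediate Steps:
p = -1290 (p = -6 + 3*(-139 - 1*289) = -6 + 3*(-139 - 289) = -6 + 3*(-428) = -6 - 1284 = -1290)
B = 309600 (B = -1290*(140 - 380) = -1290*(-240) = 309600)
x = -100894 (x = 309600 - 410494 = -100894)
(2912597 + x) - 1965525 = (2912597 - 100894) - 1965525 = 2811703 - 1965525 = 846178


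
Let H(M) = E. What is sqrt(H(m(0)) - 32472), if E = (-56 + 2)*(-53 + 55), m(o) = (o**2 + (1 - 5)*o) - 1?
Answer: 6*I*sqrt(905) ≈ 180.5*I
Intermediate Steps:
m(o) = -1 + o**2 - 4*o (m(o) = (o**2 - 4*o) - 1 = -1 + o**2 - 4*o)
E = -108 (E = -54*2 = -108)
H(M) = -108
sqrt(H(m(0)) - 32472) = sqrt(-108 - 32472) = sqrt(-32580) = 6*I*sqrt(905)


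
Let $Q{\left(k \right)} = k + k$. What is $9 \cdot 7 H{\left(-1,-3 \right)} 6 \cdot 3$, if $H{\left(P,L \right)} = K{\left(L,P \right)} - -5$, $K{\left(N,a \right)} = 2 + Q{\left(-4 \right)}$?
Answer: $-1134$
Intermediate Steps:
$Q{\left(k \right)} = 2 k$
$K{\left(N,a \right)} = -6$ ($K{\left(N,a \right)} = 2 + 2 \left(-4\right) = 2 - 8 = -6$)
$H{\left(P,L \right)} = -1$ ($H{\left(P,L \right)} = -6 - -5 = -6 + 5 = -1$)
$9 \cdot 7 H{\left(-1,-3 \right)} 6 \cdot 3 = 9 \cdot 7 \left(-1\right) 6 \cdot 3 = 63 \left(\left(-6\right) 3\right) = 63 \left(-18\right) = -1134$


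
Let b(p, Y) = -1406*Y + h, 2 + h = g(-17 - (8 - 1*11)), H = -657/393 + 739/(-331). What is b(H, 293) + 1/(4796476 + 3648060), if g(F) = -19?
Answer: -3478971496743/8444536 ≈ -4.1198e+5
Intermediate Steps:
H = -169298/43361 (H = -657*1/393 + 739*(-1/331) = -219/131 - 739/331 = -169298/43361 ≈ -3.9044)
h = -21 (h = -2 - 19 = -21)
b(p, Y) = -21 - 1406*Y (b(p, Y) = -1406*Y - 21 = -21 - 1406*Y)
b(H, 293) + 1/(4796476 + 3648060) = (-21 - 1406*293) + 1/(4796476 + 3648060) = (-21 - 411958) + 1/8444536 = -411979 + 1/8444536 = -3478971496743/8444536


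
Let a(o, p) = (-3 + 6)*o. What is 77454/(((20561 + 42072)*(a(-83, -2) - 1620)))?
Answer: -25818/39020359 ≈ -0.00066165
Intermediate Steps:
a(o, p) = 3*o
77454/(((20561 + 42072)*(a(-83, -2) - 1620))) = 77454/(((20561 + 42072)*(3*(-83) - 1620))) = 77454/((62633*(-249 - 1620))) = 77454/((62633*(-1869))) = 77454/(-117061077) = 77454*(-1/117061077) = -25818/39020359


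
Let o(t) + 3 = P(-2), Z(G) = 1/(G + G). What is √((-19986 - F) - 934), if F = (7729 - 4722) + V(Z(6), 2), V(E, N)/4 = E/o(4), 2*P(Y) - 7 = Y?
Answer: I*√215337/3 ≈ 154.68*I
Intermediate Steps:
P(Y) = 7/2 + Y/2
Z(G) = 1/(2*G)
o(t) = -½ (o(t) = -3 + (7/2 + (½)*(-2)) = -3 + (7/2 - 1) = -3 + 5/2 = -½)
V(E, N) = -8*E (V(E, N) = 4*(E/(-½)) = 4*(E*(-2)) = 4*(-2*E) = -8*E)
F = 9019/3 (F = (7729 - 4722) - 4/6 = 3007 - 4/6 = 3007 - 8*1/12 = 3007 - ⅔ = 9019/3 ≈ 3006.3)
√((-19986 - F) - 934) = √((-19986 - 1*9019/3) - 934) = √((-19986 - 9019/3) - 934) = √(-68977/3 - 934) = √(-71779/3) = I*√215337/3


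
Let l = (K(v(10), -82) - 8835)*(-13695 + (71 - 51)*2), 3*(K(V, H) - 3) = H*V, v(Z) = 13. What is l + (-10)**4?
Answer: 376389110/3 ≈ 1.2546e+8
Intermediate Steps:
K(V, H) = 3 + H*V/3 (K(V, H) = 3 + (H*V)/3 = 3 + H*V/3)
l = 376359110/3 (l = ((3 + (1/3)*(-82)*13) - 8835)*(-13695 + (71 - 51)*2) = ((3 - 1066/3) - 8835)*(-13695 + 20*2) = (-1057/3 - 8835)*(-13695 + 40) = -27562/3*(-13655) = 376359110/3 ≈ 1.2545e+8)
l + (-10)**4 = 376359110/3 + (-10)**4 = 376359110/3 + 10000 = 376389110/3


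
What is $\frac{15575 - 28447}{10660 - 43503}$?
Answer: $\frac{12872}{32843} \approx 0.39193$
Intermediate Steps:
$\frac{15575 - 28447}{10660 - 43503} = - \frac{12872}{-32843} = \left(-12872\right) \left(- \frac{1}{32843}\right) = \frac{12872}{32843}$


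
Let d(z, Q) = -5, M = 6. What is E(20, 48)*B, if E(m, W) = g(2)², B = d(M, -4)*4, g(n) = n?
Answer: -80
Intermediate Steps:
B = -20 (B = -5*4 = -20)
E(m, W) = 4 (E(m, W) = 2² = 4)
E(20, 48)*B = 4*(-20) = -80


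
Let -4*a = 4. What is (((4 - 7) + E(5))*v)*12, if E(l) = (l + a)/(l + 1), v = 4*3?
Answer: -336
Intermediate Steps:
a = -1 (a = -¼*4 = -1)
v = 12
E(l) = (-1 + l)/(1 + l) (E(l) = (l - 1)/(l + 1) = (-1 + l)/(1 + l))
(((4 - 7) + E(5))*v)*12 = (((4 - 7) + (-1 + 5)/(1 + 5))*12)*12 = ((-3 + 4/6)*12)*12 = ((-3 + (⅙)*4)*12)*12 = ((-3 + ⅔)*12)*12 = -7/3*12*12 = -28*12 = -336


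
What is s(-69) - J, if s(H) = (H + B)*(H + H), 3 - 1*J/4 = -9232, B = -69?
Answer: -17896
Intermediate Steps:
J = 36940 (J = 12 - 4*(-9232) = 12 + 36928 = 36940)
s(H) = 2*H*(-69 + H) (s(H) = (H - 69)*(H + H) = (-69 + H)*(2*H) = 2*H*(-69 + H))
s(-69) - J = 2*(-69)*(-69 - 69) - 1*36940 = 2*(-69)*(-138) - 36940 = 19044 - 36940 = -17896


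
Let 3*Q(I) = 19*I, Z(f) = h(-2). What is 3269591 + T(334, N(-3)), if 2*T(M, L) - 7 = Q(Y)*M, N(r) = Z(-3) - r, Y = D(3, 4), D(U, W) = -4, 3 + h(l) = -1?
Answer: 19592183/6 ≈ 3.2654e+6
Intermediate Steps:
h(l) = -4 (h(l) = -3 - 1 = -4)
Y = -4
Z(f) = -4
Q(I) = 19*I/3 (Q(I) = (19*I)/3 = 19*I/3)
N(r) = -4 - r
T(M, L) = 7/2 - 38*M/3 (T(M, L) = 7/2 + (((19/3)*(-4))*M)/2 = 7/2 + (-76*M/3)/2 = 7/2 - 38*M/3)
3269591 + T(334, N(-3)) = 3269591 + (7/2 - 38/3*334) = 3269591 + (7/2 - 12692/3) = 3269591 - 25363/6 = 19592183/6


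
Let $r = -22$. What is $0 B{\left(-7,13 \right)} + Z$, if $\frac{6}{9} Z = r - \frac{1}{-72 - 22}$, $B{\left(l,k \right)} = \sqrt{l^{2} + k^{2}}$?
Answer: $- \frac{6201}{188} \approx -32.984$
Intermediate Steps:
$B{\left(l,k \right)} = \sqrt{k^{2} + l^{2}}$
$Z = - \frac{6201}{188}$ ($Z = \frac{3 \left(-22 - \frac{1}{-72 - 22}\right)}{2} = \frac{3 \left(-22 - \frac{1}{-94}\right)}{2} = \frac{3 \left(-22 - - \frac{1}{94}\right)}{2} = \frac{3 \left(-22 + \frac{1}{94}\right)}{2} = \frac{3}{2} \left(- \frac{2067}{94}\right) = - \frac{6201}{188} \approx -32.984$)
$0 B{\left(-7,13 \right)} + Z = 0 \sqrt{13^{2} + \left(-7\right)^{2}} - \frac{6201}{188} = 0 \sqrt{169 + 49} - \frac{6201}{188} = 0 \sqrt{218} - \frac{6201}{188} = 0 - \frac{6201}{188} = - \frac{6201}{188}$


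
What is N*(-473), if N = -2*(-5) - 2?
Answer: -3784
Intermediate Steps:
N = 8 (N = 10 - 2 = 8)
N*(-473) = 8*(-473) = -3784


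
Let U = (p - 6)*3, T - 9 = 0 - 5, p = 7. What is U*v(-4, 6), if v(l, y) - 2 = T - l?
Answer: 30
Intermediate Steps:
T = 4 (T = 9 + (0 - 5) = 9 - 5 = 4)
U = 3 (U = (7 - 6)*3 = 1*3 = 3)
v(l, y) = 6 - l (v(l, y) = 2 + (4 - l) = 6 - l)
U*v(-4, 6) = 3*(6 - 1*(-4)) = 3*(6 + 4) = 3*10 = 30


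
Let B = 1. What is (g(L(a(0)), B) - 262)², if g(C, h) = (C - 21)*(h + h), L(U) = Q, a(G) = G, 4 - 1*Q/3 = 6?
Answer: 99856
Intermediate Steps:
Q = -6 (Q = 12 - 3*6 = 12 - 18 = -6)
L(U) = -6
g(C, h) = 2*h*(-21 + C) (g(C, h) = (-21 + C)*(2*h) = 2*h*(-21 + C))
(g(L(a(0)), B) - 262)² = (2*1*(-21 - 6) - 262)² = (2*1*(-27) - 262)² = (-54 - 262)² = (-316)² = 99856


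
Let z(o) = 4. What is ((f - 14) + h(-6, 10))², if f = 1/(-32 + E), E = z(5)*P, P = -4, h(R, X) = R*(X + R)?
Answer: 3330625/2304 ≈ 1445.6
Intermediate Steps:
h(R, X) = R*(R + X)
E = -16 (E = 4*(-4) = -16)
f = -1/48 (f = 1/(-32 - 16) = 1/(-48) = -1/48 ≈ -0.020833)
((f - 14) + h(-6, 10))² = ((-1/48 - 14) - 6*(-6 + 10))² = (-673/48 - 6*4)² = (-673/48 - 24)² = (-1825/48)² = 3330625/2304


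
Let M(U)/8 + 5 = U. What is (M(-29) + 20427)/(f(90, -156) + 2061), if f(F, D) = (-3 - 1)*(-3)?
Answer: 20155/2073 ≈ 9.7226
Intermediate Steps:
M(U) = -40 + 8*U
f(F, D) = 12 (f(F, D) = -4*(-3) = 12)
(M(-29) + 20427)/(f(90, -156) + 2061) = ((-40 + 8*(-29)) + 20427)/(12 + 2061) = ((-40 - 232) + 20427)/2073 = (-272 + 20427)*(1/2073) = 20155*(1/2073) = 20155/2073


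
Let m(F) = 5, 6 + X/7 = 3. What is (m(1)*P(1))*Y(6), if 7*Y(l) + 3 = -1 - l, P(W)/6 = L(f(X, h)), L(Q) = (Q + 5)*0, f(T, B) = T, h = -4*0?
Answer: 0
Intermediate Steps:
X = -21 (X = -42 + 7*3 = -42 + 21 = -21)
h = 0
L(Q) = 0 (L(Q) = (5 + Q)*0 = 0)
P(W) = 0 (P(W) = 6*0 = 0)
Y(l) = -4/7 - l/7 (Y(l) = -3/7 + (-1 - l)/7 = -3/7 + (-⅐ - l/7) = -4/7 - l/7)
(m(1)*P(1))*Y(6) = (5*0)*(-4/7 - ⅐*6) = 0*(-4/7 - 6/7) = 0*(-10/7) = 0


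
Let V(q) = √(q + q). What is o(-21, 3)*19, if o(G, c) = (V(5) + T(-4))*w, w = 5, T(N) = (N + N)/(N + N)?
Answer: 95 + 95*√10 ≈ 395.42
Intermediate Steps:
T(N) = 1 (T(N) = (2*N)/((2*N)) = (2*N)*(1/(2*N)) = 1)
V(q) = √2*√q (V(q) = √(2*q) = √2*√q)
o(G, c) = 5 + 5*√10 (o(G, c) = (√2*√5 + 1)*5 = (√10 + 1)*5 = (1 + √10)*5 = 5 + 5*√10)
o(-21, 3)*19 = (5 + 5*√10)*19 = 95 + 95*√10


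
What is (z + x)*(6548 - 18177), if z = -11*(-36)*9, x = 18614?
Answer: -257907962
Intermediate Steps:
z = 3564 (z = 396*9 = 3564)
(z + x)*(6548 - 18177) = (3564 + 18614)*(6548 - 18177) = 22178*(-11629) = -257907962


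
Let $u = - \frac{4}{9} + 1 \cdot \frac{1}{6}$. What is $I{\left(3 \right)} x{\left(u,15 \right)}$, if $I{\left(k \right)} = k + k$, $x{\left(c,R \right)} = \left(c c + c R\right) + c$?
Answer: $- \frac{1415}{54} \approx -26.204$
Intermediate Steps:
$u = - \frac{5}{18}$ ($u = \left(-4\right) \frac{1}{9} + 1 \cdot \frac{1}{6} = - \frac{4}{9} + \frac{1}{6} = - \frac{5}{18} \approx -0.27778$)
$x{\left(c,R \right)} = c + c^{2} + R c$ ($x{\left(c,R \right)} = \left(c^{2} + R c\right) + c = c + c^{2} + R c$)
$I{\left(k \right)} = 2 k$
$I{\left(3 \right)} x{\left(u,15 \right)} = 2 \cdot 3 \left(- \frac{5 \left(1 + 15 - \frac{5}{18}\right)}{18}\right) = 6 \left(\left(- \frac{5}{18}\right) \frac{283}{18}\right) = 6 \left(- \frac{1415}{324}\right) = - \frac{1415}{54}$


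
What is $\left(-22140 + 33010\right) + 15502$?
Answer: $26372$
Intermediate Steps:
$\left(-22140 + 33010\right) + 15502 = 10870 + 15502 = 26372$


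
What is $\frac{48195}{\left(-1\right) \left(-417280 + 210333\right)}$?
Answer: $\frac{48195}{206947} \approx 0.23289$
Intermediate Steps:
$\frac{48195}{\left(-1\right) \left(-417280 + 210333\right)} = \frac{48195}{\left(-1\right) \left(-206947\right)} = \frac{48195}{206947}$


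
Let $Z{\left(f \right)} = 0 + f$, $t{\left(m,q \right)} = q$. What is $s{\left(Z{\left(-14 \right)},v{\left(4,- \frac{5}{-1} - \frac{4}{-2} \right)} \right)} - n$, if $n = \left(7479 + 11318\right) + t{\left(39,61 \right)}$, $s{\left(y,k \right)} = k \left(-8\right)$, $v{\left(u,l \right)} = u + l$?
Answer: $-18946$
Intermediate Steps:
$v{\left(u,l \right)} = l + u$
$Z{\left(f \right)} = f$
$s{\left(y,k \right)} = - 8 k$
$n = 18858$ ($n = \left(7479 + 11318\right) + 61 = 18797 + 61 = 18858$)
$s{\left(Z{\left(-14 \right)},v{\left(4,- \frac{5}{-1} - \frac{4}{-2} \right)} \right)} - n = - 8 \left(\left(- \frac{5}{-1} - \frac{4}{-2}\right) + 4\right) - 18858 = - 8 \left(\left(\left(-5\right) \left(-1\right) - -2\right) + 4\right) - 18858 = - 8 \left(\left(5 + 2\right) + 4\right) - 18858 = - 8 \left(7 + 4\right) - 18858 = \left(-8\right) 11 - 18858 = -88 - 18858 = -18946$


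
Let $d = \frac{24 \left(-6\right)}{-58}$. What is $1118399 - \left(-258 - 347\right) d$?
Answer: $\frac{32477131}{29} \approx 1.1199 \cdot 10^{6}$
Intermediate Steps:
$d = \frac{72}{29}$ ($d = \left(-144\right) \left(- \frac{1}{58}\right) = \frac{72}{29} \approx 2.4828$)
$1118399 - \left(-258 - 347\right) d = 1118399 - \left(-258 - 347\right) \frac{72}{29} = 1118399 - \left(-605\right) \frac{72}{29} = 1118399 - - \frac{43560}{29} = 1118399 + \frac{43560}{29} = \frac{32477131}{29}$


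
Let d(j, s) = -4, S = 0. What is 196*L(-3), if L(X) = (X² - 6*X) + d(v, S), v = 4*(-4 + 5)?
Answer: 4508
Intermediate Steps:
v = 4 (v = 4*1 = 4)
L(X) = -4 + X² - 6*X (L(X) = (X² - 6*X) - 4 = -4 + X² - 6*X)
196*L(-3) = 196*(-4 + (-3)² - 6*(-3)) = 196*(-4 + 9 + 18) = 196*23 = 4508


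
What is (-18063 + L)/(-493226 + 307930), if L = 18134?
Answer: -71/185296 ≈ -0.00038317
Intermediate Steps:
(-18063 + L)/(-493226 + 307930) = (-18063 + 18134)/(-493226 + 307930) = 71/(-185296) = 71*(-1/185296) = -71/185296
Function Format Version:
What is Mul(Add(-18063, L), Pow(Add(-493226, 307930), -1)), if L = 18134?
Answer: Rational(-71, 185296) ≈ -0.00038317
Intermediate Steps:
Mul(Add(-18063, L), Pow(Add(-493226, 307930), -1)) = Mul(Add(-18063, 18134), Pow(Add(-493226, 307930), -1)) = Mul(71, Pow(-185296, -1)) = Mul(71, Rational(-1, 185296)) = Rational(-71, 185296)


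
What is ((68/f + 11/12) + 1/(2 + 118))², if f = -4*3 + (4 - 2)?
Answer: 2209/64 ≈ 34.516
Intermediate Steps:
f = -10 (f = -12 + 2 = -10)
((68/f + 11/12) + 1/(2 + 118))² = ((68/(-10) + 11/12) + 1/(2 + 118))² = ((68*(-⅒) + 11*(1/12)) + 1/120)² = ((-34/5 + 11/12) + 1/120)² = (-353/60 + 1/120)² = (-47/8)² = 2209/64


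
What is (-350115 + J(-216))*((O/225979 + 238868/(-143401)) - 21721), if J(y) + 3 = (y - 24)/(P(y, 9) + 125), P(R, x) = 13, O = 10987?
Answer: 5668613437220513172776/745329135317 ≈ 7.6055e+9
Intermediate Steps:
J(y) = -73/23 + y/138 (J(y) = -3 + (y - 24)/(13 + 125) = -3 + (-24 + y)/138 = -3 + (-24 + y)*(1/138) = -3 + (-4/23 + y/138) = -73/23 + y/138)
(-350115 + J(-216))*((O/225979 + 238868/(-143401)) - 21721) = (-350115 + (-73/23 + (1/138)*(-216)))*((10987/225979 + 238868/(-143401)) - 21721) = (-350115 + (-73/23 - 36/23))*((10987*(1/225979) + 238868*(-1/143401)) - 21721) = (-350115 - 109/23)*((10987/225979 - 238868/143401) - 21721) = -8052754*(-52403604985/32405614579 - 21721)/23 = -8052754/23*(-703934757875444/32405614579) = 5668613437220513172776/745329135317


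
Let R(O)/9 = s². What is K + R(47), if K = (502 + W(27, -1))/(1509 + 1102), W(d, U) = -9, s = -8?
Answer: 1504429/2611 ≈ 576.19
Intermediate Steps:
R(O) = 576 (R(O) = 9*(-8)² = 9*64 = 576)
K = 493/2611 (K = (502 - 9)/(1509 + 1102) = 493/2611 ≈ 0.18882)
K + R(47) = 493/2611 + 576 = 1504429/2611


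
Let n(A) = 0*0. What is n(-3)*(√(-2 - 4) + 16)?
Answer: 0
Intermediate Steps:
n(A) = 0
n(-3)*(√(-2 - 4) + 16) = 0*(√(-2 - 4) + 16) = 0*(√(-6) + 16) = 0*(I*√6 + 16) = 0*(16 + I*√6) = 0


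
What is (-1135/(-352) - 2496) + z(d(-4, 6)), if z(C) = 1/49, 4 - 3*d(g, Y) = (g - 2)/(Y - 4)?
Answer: -42995041/17248 ≈ -2492.8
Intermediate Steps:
d(g, Y) = 4/3 - (-2 + g)/(3*(-4 + Y)) (d(g, Y) = 4/3 - (g - 2)/(3*(Y - 4)) = 4/3 - (-2 + g)/(3*(-4 + Y)))
z(C) = 1/49
(-1135/(-352) - 2496) + z(d(-4, 6)) = (-1135/(-352) - 2496) + 1/49 = (-1135*(-1/352) - 2496) + 1/49 = (1135/352 - 2496) + 1/49 = -877457/352 + 1/49 = -42995041/17248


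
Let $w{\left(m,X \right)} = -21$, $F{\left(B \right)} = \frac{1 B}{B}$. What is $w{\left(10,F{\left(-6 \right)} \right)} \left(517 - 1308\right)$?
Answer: $16611$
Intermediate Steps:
$F{\left(B \right)} = 1$ ($F{\left(B \right)} = \frac{B}{B} = 1$)
$w{\left(10,F{\left(-6 \right)} \right)} \left(517 - 1308\right) = - 21 \left(517 - 1308\right) = \left(-21\right) \left(-791\right) = 16611$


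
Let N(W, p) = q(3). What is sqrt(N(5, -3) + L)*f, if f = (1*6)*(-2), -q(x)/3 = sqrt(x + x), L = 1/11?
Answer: -12*sqrt(11 - 363*sqrt(6))/11 ≈ -32.328*I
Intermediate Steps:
L = 1/11 ≈ 0.090909
q(x) = -3*sqrt(2)*sqrt(x) (q(x) = -3*sqrt(x + x) = -3*sqrt(2)*sqrt(x))
N(W, p) = -3*sqrt(6) (N(W, p) = -3*sqrt(2)*sqrt(3) = -3*sqrt(6))
f = -12 (f = 6*(-2) = -12)
sqrt(N(5, -3) + L)*f = sqrt(-3*sqrt(6) + 1/11)*(-12) = sqrt(1/11 - 3*sqrt(6))*(-12) = -12*sqrt(1/11 - 3*sqrt(6))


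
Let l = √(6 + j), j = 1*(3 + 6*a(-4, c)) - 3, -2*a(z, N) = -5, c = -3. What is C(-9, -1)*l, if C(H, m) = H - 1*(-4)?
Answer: -5*√21 ≈ -22.913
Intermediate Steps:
a(z, N) = 5/2 (a(z, N) = -½*(-5) = 5/2)
C(H, m) = 4 + H (C(H, m) = H + 4 = 4 + H)
j = 15 (j = 1*(3 + 6*(5/2)) - 3 = 1*(3 + 15) - 3 = 1*18 - 3 = 18 - 3 = 15)
l = √21 (l = √(6 + 15) = √21 ≈ 4.5826)
C(-9, -1)*l = (4 - 9)*√21 = -5*√21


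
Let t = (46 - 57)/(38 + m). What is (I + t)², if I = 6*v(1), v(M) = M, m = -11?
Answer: 22801/729 ≈ 31.277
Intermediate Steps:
t = -11/27 (t = (46 - 57)/(38 - 11) = -11/27 ≈ -0.40741)
I = 6 (I = 6*1 = 6)
(I + t)² = (6 - 11/27)² = (151/27)² = 22801/729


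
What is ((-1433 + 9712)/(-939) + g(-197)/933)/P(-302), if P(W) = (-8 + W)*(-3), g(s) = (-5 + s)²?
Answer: 1132987/30176330 ≈ 0.037546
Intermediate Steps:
P(W) = 24 - 3*W
((-1433 + 9712)/(-939) + g(-197)/933)/P(-302) = ((-1433 + 9712)/(-939) + (-5 - 197)²/933)/(24 - 3*(-302)) = (8279*(-1/939) + (-202)²*(1/933))/(24 + 906) = (-8279/939 + 40804*(1/933))/930 = (-8279/939 + 40804/933)*(1/930) = (3398961/97343)*(1/930) = 1132987/30176330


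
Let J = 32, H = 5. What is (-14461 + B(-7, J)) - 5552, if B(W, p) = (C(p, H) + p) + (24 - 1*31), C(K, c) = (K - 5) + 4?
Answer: -19957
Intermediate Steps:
C(K, c) = -1 + K (C(K, c) = (-5 + K) + 4 = -1 + K)
B(W, p) = -8 + 2*p (B(W, p) = ((-1 + p) + p) + (24 - 1*31) = (-1 + 2*p) + (24 - 31) = (-1 + 2*p) - 7 = -8 + 2*p)
(-14461 + B(-7, J)) - 5552 = (-14461 + (-8 + 2*32)) - 5552 = (-14461 + (-8 + 64)) - 5552 = (-14461 + 56) - 5552 = -14405 - 5552 = -19957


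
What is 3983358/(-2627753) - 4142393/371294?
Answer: -12364182558181/975668922382 ≈ -12.673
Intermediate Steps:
3983358/(-2627753) - 4142393/371294 = 3983358*(-1/2627753) - 4142393*1/371294 = -3983358/2627753 - 4142393/371294 = -12364182558181/975668922382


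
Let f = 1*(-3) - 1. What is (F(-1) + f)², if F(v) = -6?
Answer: 100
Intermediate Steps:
f = -4 (f = -3 - 1 = -4)
(F(-1) + f)² = (-6 - 4)² = (-10)² = 100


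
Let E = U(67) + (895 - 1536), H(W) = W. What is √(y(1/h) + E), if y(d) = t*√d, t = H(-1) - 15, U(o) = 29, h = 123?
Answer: 2*√(-2314737 - 492*√123)/123 ≈ 24.768*I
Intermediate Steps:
t = -16 (t = -1 - 15 = -16)
y(d) = -16*√d
E = -612 (E = 29 + (895 - 1536) = 29 - 641 = -612)
√(y(1/h) + E) = √(-16*√123/123 - 612) = √(-612 - 16*√123/123)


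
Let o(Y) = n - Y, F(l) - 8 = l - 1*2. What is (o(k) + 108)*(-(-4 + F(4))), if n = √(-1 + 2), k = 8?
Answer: -606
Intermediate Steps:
F(l) = 6 + l (F(l) = 8 + (l - 1*2) = 8 + (l - 2) = 8 + (-2 + l) = 6 + l)
n = 1 (n = √1 = 1)
o(Y) = 1 - Y
(o(k) + 108)*(-(-4 + F(4))) = ((1 - 1*8) + 108)*(-(-4 + (6 + 4))) = ((1 - 8) + 108)*(-(-4 + 10)) = (-7 + 108)*(-1*6) = 101*(-6) = -606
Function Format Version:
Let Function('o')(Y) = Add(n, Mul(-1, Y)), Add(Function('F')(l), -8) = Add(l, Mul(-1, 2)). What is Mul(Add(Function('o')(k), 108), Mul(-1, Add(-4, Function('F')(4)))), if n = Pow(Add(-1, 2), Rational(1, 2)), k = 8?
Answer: -606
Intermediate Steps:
Function('F')(l) = Add(6, l) (Function('F')(l) = Add(8, Add(l, Mul(-1, 2))) = Add(8, Add(l, -2)) = Add(8, Add(-2, l)) = Add(6, l))
n = 1 (n = Pow(1, Rational(1, 2)) = 1)
Function('o')(Y) = Add(1, Mul(-1, Y))
Mul(Add(Function('o')(k), 108), Mul(-1, Add(-4, Function('F')(4)))) = Mul(Add(Add(1, Mul(-1, 8)), 108), Mul(-1, Add(-4, Add(6, 4)))) = Mul(Add(Add(1, -8), 108), Mul(-1, Add(-4, 10))) = Mul(Add(-7, 108), Mul(-1, 6)) = Mul(101, -6) = -606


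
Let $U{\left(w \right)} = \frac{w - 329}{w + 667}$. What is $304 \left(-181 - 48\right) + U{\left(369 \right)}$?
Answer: $- \frac{18030534}{259} \approx -69616.0$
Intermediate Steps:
$U{\left(w \right)} = \frac{-329 + w}{667 + w}$
$304 \left(-181 - 48\right) + U{\left(369 \right)} = 304 \left(-181 - 48\right) + \frac{-329 + 369}{667 + 369} = 304 \left(-229\right) + \frac{1}{1036} \cdot 40 = -69616 + \frac{1}{1036} \cdot 40 = -69616 + \frac{10}{259} = - \frac{18030534}{259}$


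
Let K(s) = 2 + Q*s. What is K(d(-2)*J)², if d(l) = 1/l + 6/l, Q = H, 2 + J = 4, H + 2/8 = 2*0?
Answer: 225/16 ≈ 14.063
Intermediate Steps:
H = -¼ (H = -¼ + 2*0 = -¼ + 0 = -¼ ≈ -0.25000)
J = 2 (J = -2 + 4 = 2)
Q = -¼ ≈ -0.25000
d(l) = 7/l (d(l) = 1/l + 6/l = 7/l)
K(s) = 2 - s/4
K(d(-2)*J)² = (2 - 7/(-2)*2/4)² = (2 - 7*(-½)*2/4)² = (2 - (-7)*2/8)² = (2 - ¼*(-7))² = (2 + 7/4)² = (15/4)² = 225/16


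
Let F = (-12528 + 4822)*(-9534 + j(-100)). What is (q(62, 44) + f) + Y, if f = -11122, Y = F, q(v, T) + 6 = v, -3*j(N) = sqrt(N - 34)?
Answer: 73457938 + 7706*I*sqrt(134)/3 ≈ 7.3458e+7 + 29734.0*I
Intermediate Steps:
j(N) = -sqrt(-34 + N)/3 (j(N) = -sqrt(N - 34)/3 = -sqrt(-34 + N)/3)
q(v, T) = -6 + v
F = 73469004 + 7706*I*sqrt(134)/3 (F = (-12528 + 4822)*(-9534 - sqrt(-34 - 100)/3) = -7706*(-9534 - I*sqrt(134)/3) = 73469004 + 7706*I*sqrt(134)/3 ≈ 7.3469e+7 + 29734.0*I)
Y = 73469004 + 7706*I*sqrt(134)/3 ≈ 7.3469e+7 + 29734.0*I
(q(62, 44) + f) + Y = ((-6 + 62) - 11122) + (73469004 + 7706*I*sqrt(134)/3) = (56 - 11122) + (73469004 + 7706*I*sqrt(134)/3) = -11066 + (73469004 + 7706*I*sqrt(134)/3) = 73457938 + 7706*I*sqrt(134)/3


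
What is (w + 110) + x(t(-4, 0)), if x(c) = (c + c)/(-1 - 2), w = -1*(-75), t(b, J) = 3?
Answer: 183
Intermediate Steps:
w = 75
x(c) = -2*c/3 (x(c) = (2*c)/(-3) = (2*c)*(-⅓) = -2*c/3)
(w + 110) + x(t(-4, 0)) = (75 + 110) - ⅔*3 = 185 - 2 = 183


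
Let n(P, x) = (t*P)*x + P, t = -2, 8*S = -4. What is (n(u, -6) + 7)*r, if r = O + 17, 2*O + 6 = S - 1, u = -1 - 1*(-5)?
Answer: 3127/4 ≈ 781.75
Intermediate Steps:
S = -½ (S = (⅛)*(-4) = -½ ≈ -0.50000)
u = 4 (u = -1 + 5 = 4)
n(P, x) = P - 2*P*x (n(P, x) = (-2*P)*x + P = -2*P*x + P = P - 2*P*x)
O = -15/4 (O = -3 + (-½ - 1)/2 = -3 + (½)*(-3/2) = -3 - ¾ = -15/4 ≈ -3.7500)
r = 53/4 (r = -15/4 + 17 = 53/4 ≈ 13.250)
(n(u, -6) + 7)*r = (4*(1 - 2*(-6)) + 7)*(53/4) = (4*(1 + 12) + 7)*(53/4) = (4*13 + 7)*(53/4) = (52 + 7)*(53/4) = 59*(53/4) = 3127/4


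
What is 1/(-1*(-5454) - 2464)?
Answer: 1/2990 ≈ 0.00033445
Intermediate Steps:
1/(-1*(-5454) - 2464) = 1/(5454 - 2464) = 1/2990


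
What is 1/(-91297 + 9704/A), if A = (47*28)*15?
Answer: -4935/450548269 ≈ -1.0953e-5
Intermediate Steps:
A = 19740 (A = 1316*15 = 19740)
1/(-91297 + 9704/A) = 1/(-91297 + 9704/19740) = 1/(-91297 + 9704*(1/19740)) = 1/(-91297 + 2426/4935) = 1/(-450548269/4935) = -4935/450548269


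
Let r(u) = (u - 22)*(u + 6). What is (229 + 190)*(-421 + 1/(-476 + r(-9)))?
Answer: -67561236/383 ≈ -1.7640e+5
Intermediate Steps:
r(u) = (-22 + u)*(6 + u)
(229 + 190)*(-421 + 1/(-476 + r(-9))) = (229 + 190)*(-421 + 1/(-476 + (-132 + (-9)² - 16*(-9)))) = 419*(-421 + 1/(-476 + (-132 + 81 + 144))) = 419*(-421 + 1/(-476 + 93)) = 419*(-421 + 1/(-383)) = 419*(-421 - 1/383) = 419*(-161244/383) = -67561236/383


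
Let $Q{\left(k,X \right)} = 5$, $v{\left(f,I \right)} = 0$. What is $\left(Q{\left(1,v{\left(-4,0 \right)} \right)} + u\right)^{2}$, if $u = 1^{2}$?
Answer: $36$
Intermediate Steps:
$u = 1$
$\left(Q{\left(1,v{\left(-4,0 \right)} \right)} + u\right)^{2} = \left(5 + 1\right)^{2} = 6^{2} = 36$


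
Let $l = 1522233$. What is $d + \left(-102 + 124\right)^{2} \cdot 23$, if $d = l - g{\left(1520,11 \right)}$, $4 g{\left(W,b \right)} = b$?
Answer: $\frac{6133449}{4} \approx 1.5334 \cdot 10^{6}$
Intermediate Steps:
$g{\left(W,b \right)} = \frac{b}{4}$
$d = \frac{6088921}{4}$ ($d = 1522233 - \frac{1}{4} \cdot 11 = 1522233 - \frac{11}{4} = \frac{6088921}{4} \approx 1.5222 \cdot 10^{6}$)
$d + \left(-102 + 124\right)^{2} \cdot 23 = \frac{6088921}{4} + \left(-102 + 124\right)^{2} \cdot 23 = \frac{6088921}{4} + 22^{2} \cdot 23 = \frac{6088921}{4} + 484 \cdot 23 = \frac{6088921}{4} + 11132 = \frac{6133449}{4}$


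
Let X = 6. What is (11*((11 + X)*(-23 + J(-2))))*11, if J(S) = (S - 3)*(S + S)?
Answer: -6171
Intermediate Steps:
J(S) = 2*S*(-3 + S) (J(S) = (-3 + S)*(2*S) = 2*S*(-3 + S))
(11*((11 + X)*(-23 + J(-2))))*11 = (11*((11 + 6)*(-23 + 2*(-2)*(-3 - 2))))*11 = (11*(17*(-23 + 2*(-2)*(-5))))*11 = (11*(17*(-23 + 20)))*11 = (11*(17*(-3)))*11 = (11*(-51))*11 = -561*11 = -6171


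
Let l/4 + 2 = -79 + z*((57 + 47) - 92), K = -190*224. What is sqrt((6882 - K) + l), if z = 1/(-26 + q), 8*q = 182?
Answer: sqrt(8298446)/13 ≈ 221.59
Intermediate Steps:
q = 91/4 (q = (1/8)*182 = 91/4 ≈ 22.750)
K = -42560
z = -4/13 (z = 1/(-26 + 91/4) = 1/(-13/4) = -4/13 ≈ -0.30769)
l = -4404/13 (l = -8 + 4*(-79 - 4*((57 + 47) - 92)/13) = -8 + 4*(-79 - 4*(104 - 92)/13) = -8 + 4*(-79 - 4/13*12) = -8 + 4*(-79 - 48/13) = -8 + 4*(-1075/13) = -8 - 4300/13 = -4404/13 ≈ -338.77)
sqrt((6882 - K) + l) = sqrt((6882 - 1*(-42560)) - 4404/13) = sqrt((6882 + 42560) - 4404/13) = sqrt(49442 - 4404/13) = sqrt(638342/13) = sqrt(8298446)/13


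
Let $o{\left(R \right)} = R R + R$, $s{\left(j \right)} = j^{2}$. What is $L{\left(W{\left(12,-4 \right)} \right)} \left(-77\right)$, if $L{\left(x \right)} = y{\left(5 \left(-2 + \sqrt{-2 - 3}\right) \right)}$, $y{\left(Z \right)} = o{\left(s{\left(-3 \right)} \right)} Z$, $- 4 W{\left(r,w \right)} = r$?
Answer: $69300 - 34650 i \sqrt{5} \approx 69300.0 - 77480.0 i$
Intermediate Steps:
$W{\left(r,w \right)} = - \frac{r}{4}$
$o{\left(R \right)} = R + R^{2}$ ($o{\left(R \right)} = R^{2} + R = R + R^{2}$)
$y{\left(Z \right)} = 90 Z$ ($y{\left(Z \right)} = \left(-3\right)^{2} \left(1 + \left(-3\right)^{2}\right) Z = 9 \left(1 + 9\right) Z = 9 \cdot 10 Z = 90 Z$)
$L{\left(x \right)} = -900 + 450 i \sqrt{5}$ ($L{\left(x \right)} = 90 \cdot 5 \left(-2 + \sqrt{-2 - 3}\right) = 90 \cdot 5 \left(-2 + \sqrt{-5}\right) = 90 \cdot 5 \left(-2 + i \sqrt{5}\right) = 90 \left(-10 + 5 i \sqrt{5}\right) = -900 + 450 i \sqrt{5}$)
$L{\left(W{\left(12,-4 \right)} \right)} \left(-77\right) = \left(-900 + 450 i \sqrt{5}\right) \left(-77\right) = 69300 - 34650 i \sqrt{5}$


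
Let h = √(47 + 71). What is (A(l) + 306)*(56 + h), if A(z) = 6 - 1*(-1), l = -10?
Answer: 17528 + 313*√118 ≈ 20928.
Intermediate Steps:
h = √118 ≈ 10.863
A(z) = 7 (A(z) = 6 + 1 = 7)
(A(l) + 306)*(56 + h) = (7 + 306)*(56 + √118) = 313*(56 + √118) = 17528 + 313*√118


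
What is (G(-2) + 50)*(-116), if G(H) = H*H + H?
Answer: -6032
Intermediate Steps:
G(H) = H + H² (G(H) = H² + H = H + H²)
(G(-2) + 50)*(-116) = (-2*(1 - 2) + 50)*(-116) = (-2*(-1) + 50)*(-116) = (2 + 50)*(-116) = 52*(-116) = -6032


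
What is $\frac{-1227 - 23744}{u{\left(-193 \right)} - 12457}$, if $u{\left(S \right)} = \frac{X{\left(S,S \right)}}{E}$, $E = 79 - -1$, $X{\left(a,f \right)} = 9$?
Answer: $\frac{1997680}{996551} \approx 2.0046$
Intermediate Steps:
$E = 80$ ($E = 79 + 1 = 80$)
$u{\left(S \right)} = \frac{9}{80}$
$\frac{-1227 - 23744}{u{\left(-193 \right)} - 12457} = \frac{-1227 - 23744}{\frac{9}{80} - 12457} = - \frac{24971}{- \frac{996551}{80}} = \left(-24971\right) \left(- \frac{80}{996551}\right) = \frac{1997680}{996551}$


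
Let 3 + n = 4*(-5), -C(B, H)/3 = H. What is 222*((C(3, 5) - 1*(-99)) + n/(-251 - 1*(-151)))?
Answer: 934953/50 ≈ 18699.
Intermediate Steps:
C(B, H) = -3*H
n = -23 (n = -3 + 4*(-5) = -3 - 20 = -23)
222*((C(3, 5) - 1*(-99)) + n/(-251 - 1*(-151))) = 222*((-3*5 - 1*(-99)) - 23/(-251 - 1*(-151))) = 222*((-15 + 99) - 23/(-251 + 151)) = 222*(84 - 23/(-100)) = 222*(84 - 23*(-1/100)) = 222*(84 + 23/100) = 222*(8423/100) = 934953/50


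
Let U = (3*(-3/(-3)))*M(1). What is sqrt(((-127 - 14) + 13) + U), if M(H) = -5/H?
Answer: I*sqrt(143) ≈ 11.958*I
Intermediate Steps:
U = -15 (U = (3*(-3/(-3)))*(-5/1) = (3*(-3*(-1/3)))*(-5*1) = (3*1)*(-5) = 3*(-5) = -15)
sqrt(((-127 - 14) + 13) + U) = sqrt(((-127 - 14) + 13) - 15) = sqrt((-141 + 13) - 15) = sqrt(-128 - 15) = sqrt(-143) = I*sqrt(143)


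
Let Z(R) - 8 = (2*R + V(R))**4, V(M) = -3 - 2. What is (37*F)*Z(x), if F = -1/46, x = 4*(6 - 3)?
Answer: -4822173/46 ≈ -1.0483e+5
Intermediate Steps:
V(M) = -5
x = 12 (x = 4*3 = 12)
F = -1/46 (F = -1*1/46 = -1/46 ≈ -0.021739)
Z(R) = 8 + (-5 + 2*R)**4 (Z(R) = 8 + (2*R - 5)**4 = 8 + (-5 + 2*R)**4)
(37*F)*Z(x) = (37*(-1/46))*(8 + (-5 + 2*12)**4) = -37*(8 + (-5 + 24)**4)/46 = -37*(8 + 19**4)/46 = -37*(8 + 130321)/46 = -37/46*130329 = -4822173/46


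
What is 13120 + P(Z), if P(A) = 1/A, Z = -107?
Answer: 1403839/107 ≈ 13120.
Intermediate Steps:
13120 + P(Z) = 13120 + 1/(-107) = 13120 - 1/107 = 1403839/107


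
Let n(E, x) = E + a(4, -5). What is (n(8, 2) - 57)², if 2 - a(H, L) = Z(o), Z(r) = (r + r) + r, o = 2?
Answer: 2809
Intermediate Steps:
Z(r) = 3*r (Z(r) = 2*r + r = 3*r)
a(H, L) = -4 (a(H, L) = 2 - 3*2 = 2 - 1*6 = 2 - 6 = -4)
n(E, x) = -4 + E (n(E, x) = E - 4 = -4 + E)
(n(8, 2) - 57)² = ((-4 + 8) - 57)² = (4 - 57)² = (-53)² = 2809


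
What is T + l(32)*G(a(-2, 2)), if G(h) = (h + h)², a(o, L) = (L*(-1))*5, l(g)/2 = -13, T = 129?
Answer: -10271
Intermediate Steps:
l(g) = -26 (l(g) = 2*(-13) = -26)
a(o, L) = -5*L (a(o, L) = -L*5 = -5*L)
G(h) = 4*h² (G(h) = (2*h)² = 4*h²)
T + l(32)*G(a(-2, 2)) = 129 - 104*(-5*2)² = 129 - 104*(-10)² = 129 - 104*100 = 129 - 26*400 = 129 - 10400 = -10271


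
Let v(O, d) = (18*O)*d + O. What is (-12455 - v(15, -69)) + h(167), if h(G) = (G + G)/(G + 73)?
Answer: 739367/120 ≈ 6161.4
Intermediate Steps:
v(O, d) = O + 18*O*d (v(O, d) = 18*O*d + O = O + 18*O*d)
h(G) = 2*G/(73 + G) (h(G) = (2*G)/(73 + G) = 2*G/(73 + G))
(-12455 - v(15, -69)) + h(167) = (-12455 - 15*(1 + 18*(-69))) + 2*167/(73 + 167) = (-12455 - 15*(1 - 1242)) + 2*167/240 = (-12455 - 15*(-1241)) + 2*167*(1/240) = (-12455 - 1*(-18615)) + 167/120 = (-12455 + 18615) + 167/120 = 6160 + 167/120 = 739367/120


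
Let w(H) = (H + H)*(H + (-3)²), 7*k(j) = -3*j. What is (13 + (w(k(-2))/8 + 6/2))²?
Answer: 3150625/9604 ≈ 328.05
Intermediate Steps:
k(j) = -3*j/7 (k(j) = (-3*j)/7 = -3*j/7)
w(H) = 2*H*(9 + H) (w(H) = (2*H)*(H + 9) = (2*H)*(9 + H) = 2*H*(9 + H))
(13 + (w(k(-2))/8 + 6/2))² = (13 + ((2*(-3/7*(-2))*(9 - 3/7*(-2)))/8 + 6/2))² = (13 + ((2*(6/7)*(9 + 6/7))*(⅛) + 6*(½)))² = (13 + ((2*(6/7)*(69/7))*(⅛) + 3))² = (13 + ((828/49)*(⅛) + 3))² = (13 + (207/98 + 3))² = (13 + 501/98)² = (1775/98)² = 3150625/9604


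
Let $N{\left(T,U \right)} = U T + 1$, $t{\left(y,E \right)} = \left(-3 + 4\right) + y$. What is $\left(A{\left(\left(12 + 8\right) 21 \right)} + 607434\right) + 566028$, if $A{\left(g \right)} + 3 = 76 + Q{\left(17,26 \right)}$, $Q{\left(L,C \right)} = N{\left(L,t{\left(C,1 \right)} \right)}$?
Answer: $1173995$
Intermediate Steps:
$t{\left(y,E \right)} = 1 + y$
$N{\left(T,U \right)} = 1 + T U$ ($N{\left(T,U \right)} = T U + 1 = 1 + T U$)
$Q{\left(L,C \right)} = 1 + L \left(1 + C\right)$
$A{\left(g \right)} = 533$ ($A{\left(g \right)} = -3 + \left(76 + \left(1 + 17 \left(1 + 26\right)\right)\right) = -3 + \left(76 + \left(1 + 17 \cdot 27\right)\right) = -3 + \left(76 + \left(1 + 459\right)\right) = -3 + \left(76 + 460\right) = -3 + 536 = 533$)
$\left(A{\left(\left(12 + 8\right) 21 \right)} + 607434\right) + 566028 = \left(533 + 607434\right) + 566028 = 607967 + 566028 = 1173995$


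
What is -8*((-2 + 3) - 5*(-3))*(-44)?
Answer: 5632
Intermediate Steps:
-8*((-2 + 3) - 5*(-3))*(-44) = -8*(1 + 15)*(-44) = -8*16*(-44) = -128*(-44) = 5632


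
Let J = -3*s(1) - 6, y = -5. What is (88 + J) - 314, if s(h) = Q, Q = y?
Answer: -217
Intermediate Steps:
Q = -5
s(h) = -5
J = 9 (J = -3*(-5) - 6 = 15 - 6 = 9)
(88 + J) - 314 = (88 + 9) - 314 = 97 - 314 = -217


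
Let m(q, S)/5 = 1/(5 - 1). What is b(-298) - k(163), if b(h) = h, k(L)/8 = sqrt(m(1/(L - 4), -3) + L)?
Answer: -298 - 12*sqrt(73) ≈ -400.53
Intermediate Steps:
m(q, S) = 5/4 (m(q, S) = 5/(5 - 1) = 5/4)
k(L) = 8*sqrt(5/4 + L)
b(-298) - k(163) = -298 - 4*sqrt(5 + 4*163) = -298 - 4*sqrt(5 + 652) = -298 - 4*sqrt(657) = -298 - 4*3*sqrt(73) = -298 - 12*sqrt(73)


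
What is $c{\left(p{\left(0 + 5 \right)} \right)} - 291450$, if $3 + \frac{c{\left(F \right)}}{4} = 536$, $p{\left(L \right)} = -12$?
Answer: $-289318$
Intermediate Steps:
$c{\left(F \right)} = 2132$ ($c{\left(F \right)} = -12 + 4 \cdot 536 = -12 + 2144 = 2132$)
$c{\left(p{\left(0 + 5 \right)} \right)} - 291450 = 2132 - 291450 = -289318$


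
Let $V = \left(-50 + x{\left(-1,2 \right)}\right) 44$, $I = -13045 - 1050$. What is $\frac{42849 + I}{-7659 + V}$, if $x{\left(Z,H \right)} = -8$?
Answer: $- \frac{28754}{10211} \approx -2.816$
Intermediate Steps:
$I = -14095$ ($I = -13045 - 1050 = -14095$)
$V = -2552$ ($V = \left(-50 - 8\right) 44 = \left(-58\right) 44 = -2552$)
$\frac{42849 + I}{-7659 + V} = \frac{42849 - 14095}{-7659 - 2552} = \frac{28754}{-10211} = 28754 \left(- \frac{1}{10211}\right) = - \frac{28754}{10211}$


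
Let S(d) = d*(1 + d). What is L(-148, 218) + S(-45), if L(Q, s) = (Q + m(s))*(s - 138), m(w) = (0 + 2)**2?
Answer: -9540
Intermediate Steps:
m(w) = 4 (m(w) = 2**2 = 4)
L(Q, s) = (-138 + s)*(4 + Q) (L(Q, s) = (Q + 4)*(s - 138) = (4 + Q)*(-138 + s) = (-138 + s)*(4 + Q))
L(-148, 218) + S(-45) = (-552 - 138*(-148) + 4*218 - 148*218) - 45*(1 - 45) = (-552 + 20424 + 872 - 32264) - 45*(-44) = -11520 + 1980 = -9540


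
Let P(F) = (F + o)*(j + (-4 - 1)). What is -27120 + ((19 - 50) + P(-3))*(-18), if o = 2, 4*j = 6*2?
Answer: -26598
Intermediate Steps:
j = 3 (j = (6*2)/4 = (¼)*12 = 3)
P(F) = -4 - 2*F (P(F) = (F + 2)*(3 + (-4 - 1)) = (2 + F)*(3 - 5) = (2 + F)*(-2) = -4 - 2*F)
-27120 + ((19 - 50) + P(-3))*(-18) = -27120 + ((19 - 50) + (-4 - 2*(-3)))*(-18) = -27120 + (-31 + (-4 + 6))*(-18) = -27120 + (-31 + 2)*(-18) = -27120 - 29*(-18) = -27120 + 522 = -26598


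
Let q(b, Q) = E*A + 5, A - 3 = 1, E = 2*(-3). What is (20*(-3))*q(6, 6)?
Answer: 1140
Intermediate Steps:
E = -6
A = 4 (A = 3 + 1 = 4)
q(b, Q) = -19 (q(b, Q) = -6*4 + 5 = -24 + 5 = -19)
(20*(-3))*q(6, 6) = (20*(-3))*(-19) = -60*(-19) = 1140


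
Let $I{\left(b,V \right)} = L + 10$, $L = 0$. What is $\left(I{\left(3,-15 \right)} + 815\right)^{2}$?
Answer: $680625$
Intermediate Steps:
$I{\left(b,V \right)} = 10$ ($I{\left(b,V \right)} = 0 + 10 = 10$)
$\left(I{\left(3,-15 \right)} + 815\right)^{2} = \left(10 + 815\right)^{2} = 825^{2} = 680625$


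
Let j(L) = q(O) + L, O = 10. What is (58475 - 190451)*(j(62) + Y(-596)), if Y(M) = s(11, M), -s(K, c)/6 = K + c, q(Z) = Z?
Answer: -472738032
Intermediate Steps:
s(K, c) = -6*K - 6*c (s(K, c) = -6*(K + c) = -6*K - 6*c)
Y(M) = -66 - 6*M (Y(M) = -6*11 - 6*M = -66 - 6*M)
j(L) = 10 + L
(58475 - 190451)*(j(62) + Y(-596)) = (58475 - 190451)*((10 + 62) + (-66 - 6*(-596))) = -131976*(72 + (-66 + 3576)) = -131976*(72 + 3510) = -131976*3582 = -472738032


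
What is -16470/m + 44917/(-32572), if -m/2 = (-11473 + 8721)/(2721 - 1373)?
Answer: -22606138609/5602384 ≈ -4035.1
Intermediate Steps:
m = 1376/337 (m = -2*(-11473 + 8721)/(2721 - 1373) = -(-5504)/1348 = -2*(-688/337) = 1376/337 ≈ 4.0831)
-16470/m + 44917/(-32572) = -16470/1376/337 + 44917/(-32572) = -16470*337/1376 + 44917*(-1/32572) = -2775195/688 - 44917/32572 = -22606138609/5602384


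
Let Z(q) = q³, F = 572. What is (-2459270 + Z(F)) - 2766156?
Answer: 181923822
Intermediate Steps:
(-2459270 + Z(F)) - 2766156 = (-2459270 + 572³) - 2766156 = (-2459270 + 187149248) - 2766156 = 184689978 - 2766156 = 181923822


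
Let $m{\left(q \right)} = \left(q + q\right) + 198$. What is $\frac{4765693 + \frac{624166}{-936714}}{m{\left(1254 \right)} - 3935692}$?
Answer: $- \frac{1116022682159}{921020762001} \approx -1.2117$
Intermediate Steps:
$m{\left(q \right)} = 198 + 2 q$ ($m{\left(q \right)} = 2 q + 198 = 198 + 2 q$)
$\frac{4765693 + \frac{624166}{-936714}}{m{\left(1254 \right)} - 3935692} = \frac{4765693 + \frac{624166}{-936714}}{\left(198 + 2 \cdot 1254\right) - 3935692} = \frac{4765693 + 624166 \left(- \frac{1}{936714}\right)}{\left(198 + 2508\right) - 3935692} = \frac{4765693 - \frac{312083}{468357}}{2706 - 3935692} = \frac{2232045364318}{468357 \left(-3932986\right)} = \frac{2232045364318}{468357} \left(- \frac{1}{3932986}\right) = - \frac{1116022682159}{921020762001}$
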